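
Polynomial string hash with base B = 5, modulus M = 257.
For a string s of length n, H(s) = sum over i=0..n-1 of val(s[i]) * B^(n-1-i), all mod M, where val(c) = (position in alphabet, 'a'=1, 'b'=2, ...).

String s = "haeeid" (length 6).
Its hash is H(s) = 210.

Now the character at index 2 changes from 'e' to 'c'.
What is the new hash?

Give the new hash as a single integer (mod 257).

Answer: 217

Derivation:
val('e') = 5, val('c') = 3
Position k = 2, exponent = n-1-k = 3
B^3 mod M = 5^3 mod 257 = 125
Delta = (3 - 5) * 125 mod 257 = 7
New hash = (210 + 7) mod 257 = 217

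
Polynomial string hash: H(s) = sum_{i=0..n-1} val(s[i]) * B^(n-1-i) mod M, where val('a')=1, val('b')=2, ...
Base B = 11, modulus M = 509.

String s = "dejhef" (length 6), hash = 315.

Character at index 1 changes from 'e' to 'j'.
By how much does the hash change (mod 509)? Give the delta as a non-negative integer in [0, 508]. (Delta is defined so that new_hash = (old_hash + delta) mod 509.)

Answer: 418

Derivation:
Delta formula: (val(new) - val(old)) * B^(n-1-k) mod M
  val('j') - val('e') = 10 - 5 = 5
  B^(n-1-k) = 11^4 mod 509 = 389
  Delta = 5 * 389 mod 509 = 418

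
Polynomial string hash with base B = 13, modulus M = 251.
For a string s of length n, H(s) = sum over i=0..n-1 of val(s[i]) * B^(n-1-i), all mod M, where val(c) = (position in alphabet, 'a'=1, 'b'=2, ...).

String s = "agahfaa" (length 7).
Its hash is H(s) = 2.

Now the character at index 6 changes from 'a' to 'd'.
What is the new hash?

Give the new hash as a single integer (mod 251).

Answer: 5

Derivation:
val('a') = 1, val('d') = 4
Position k = 6, exponent = n-1-k = 0
B^0 mod M = 13^0 mod 251 = 1
Delta = (4 - 1) * 1 mod 251 = 3
New hash = (2 + 3) mod 251 = 5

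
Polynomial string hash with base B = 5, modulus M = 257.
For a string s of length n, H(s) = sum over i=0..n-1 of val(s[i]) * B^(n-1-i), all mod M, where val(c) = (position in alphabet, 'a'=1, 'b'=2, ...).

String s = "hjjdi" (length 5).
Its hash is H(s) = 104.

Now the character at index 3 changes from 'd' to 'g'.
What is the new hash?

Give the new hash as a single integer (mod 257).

Answer: 119

Derivation:
val('d') = 4, val('g') = 7
Position k = 3, exponent = n-1-k = 1
B^1 mod M = 5^1 mod 257 = 5
Delta = (7 - 4) * 5 mod 257 = 15
New hash = (104 + 15) mod 257 = 119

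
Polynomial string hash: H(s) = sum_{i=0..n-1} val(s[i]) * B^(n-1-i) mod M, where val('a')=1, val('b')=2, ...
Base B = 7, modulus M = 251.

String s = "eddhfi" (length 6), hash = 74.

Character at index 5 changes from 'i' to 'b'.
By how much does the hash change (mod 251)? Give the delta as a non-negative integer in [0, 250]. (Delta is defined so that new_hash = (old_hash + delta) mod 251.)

Delta formula: (val(new) - val(old)) * B^(n-1-k) mod M
  val('b') - val('i') = 2 - 9 = -7
  B^(n-1-k) = 7^0 mod 251 = 1
  Delta = -7 * 1 mod 251 = 244

Answer: 244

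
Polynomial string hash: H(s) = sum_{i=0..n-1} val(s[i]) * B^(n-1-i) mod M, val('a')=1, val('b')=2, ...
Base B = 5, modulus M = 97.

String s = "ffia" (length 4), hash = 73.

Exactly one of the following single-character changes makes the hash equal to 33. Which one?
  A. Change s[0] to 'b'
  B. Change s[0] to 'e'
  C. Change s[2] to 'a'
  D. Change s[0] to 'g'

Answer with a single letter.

Answer: C

Derivation:
Option A: s[0]='f'->'b', delta=(2-6)*5^3 mod 97 = 82, hash=73+82 mod 97 = 58
Option B: s[0]='f'->'e', delta=(5-6)*5^3 mod 97 = 69, hash=73+69 mod 97 = 45
Option C: s[2]='i'->'a', delta=(1-9)*5^1 mod 97 = 57, hash=73+57 mod 97 = 33 <-- target
Option D: s[0]='f'->'g', delta=(7-6)*5^3 mod 97 = 28, hash=73+28 mod 97 = 4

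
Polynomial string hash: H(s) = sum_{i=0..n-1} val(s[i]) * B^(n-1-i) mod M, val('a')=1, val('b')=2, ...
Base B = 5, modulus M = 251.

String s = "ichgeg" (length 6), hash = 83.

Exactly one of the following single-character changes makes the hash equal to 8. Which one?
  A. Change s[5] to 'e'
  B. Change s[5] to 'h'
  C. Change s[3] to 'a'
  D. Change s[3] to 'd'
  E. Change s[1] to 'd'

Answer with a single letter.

Option A: s[5]='g'->'e', delta=(5-7)*5^0 mod 251 = 249, hash=83+249 mod 251 = 81
Option B: s[5]='g'->'h', delta=(8-7)*5^0 mod 251 = 1, hash=83+1 mod 251 = 84
Option C: s[3]='g'->'a', delta=(1-7)*5^2 mod 251 = 101, hash=83+101 mod 251 = 184
Option D: s[3]='g'->'d', delta=(4-7)*5^2 mod 251 = 176, hash=83+176 mod 251 = 8 <-- target
Option E: s[1]='c'->'d', delta=(4-3)*5^4 mod 251 = 123, hash=83+123 mod 251 = 206

Answer: D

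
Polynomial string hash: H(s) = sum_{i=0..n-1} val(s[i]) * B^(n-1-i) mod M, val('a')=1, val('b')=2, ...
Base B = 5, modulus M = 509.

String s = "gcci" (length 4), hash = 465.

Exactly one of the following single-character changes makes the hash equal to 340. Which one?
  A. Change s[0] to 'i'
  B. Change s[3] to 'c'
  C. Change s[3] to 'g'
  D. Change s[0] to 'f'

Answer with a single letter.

Option A: s[0]='g'->'i', delta=(9-7)*5^3 mod 509 = 250, hash=465+250 mod 509 = 206
Option B: s[3]='i'->'c', delta=(3-9)*5^0 mod 509 = 503, hash=465+503 mod 509 = 459
Option C: s[3]='i'->'g', delta=(7-9)*5^0 mod 509 = 507, hash=465+507 mod 509 = 463
Option D: s[0]='g'->'f', delta=(6-7)*5^3 mod 509 = 384, hash=465+384 mod 509 = 340 <-- target

Answer: D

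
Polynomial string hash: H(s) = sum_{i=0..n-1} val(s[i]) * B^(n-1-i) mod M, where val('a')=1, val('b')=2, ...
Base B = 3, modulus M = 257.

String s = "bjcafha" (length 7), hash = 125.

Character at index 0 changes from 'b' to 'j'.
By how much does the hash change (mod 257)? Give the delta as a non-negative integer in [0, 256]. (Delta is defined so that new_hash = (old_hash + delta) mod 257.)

Answer: 178

Derivation:
Delta formula: (val(new) - val(old)) * B^(n-1-k) mod M
  val('j') - val('b') = 10 - 2 = 8
  B^(n-1-k) = 3^6 mod 257 = 215
  Delta = 8 * 215 mod 257 = 178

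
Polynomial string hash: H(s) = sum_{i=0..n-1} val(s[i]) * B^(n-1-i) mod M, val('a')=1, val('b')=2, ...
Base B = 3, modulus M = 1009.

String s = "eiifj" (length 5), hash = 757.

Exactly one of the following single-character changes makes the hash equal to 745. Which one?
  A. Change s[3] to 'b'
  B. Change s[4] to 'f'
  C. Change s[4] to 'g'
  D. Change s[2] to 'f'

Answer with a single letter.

Answer: A

Derivation:
Option A: s[3]='f'->'b', delta=(2-6)*3^1 mod 1009 = 997, hash=757+997 mod 1009 = 745 <-- target
Option B: s[4]='j'->'f', delta=(6-10)*3^0 mod 1009 = 1005, hash=757+1005 mod 1009 = 753
Option C: s[4]='j'->'g', delta=(7-10)*3^0 mod 1009 = 1006, hash=757+1006 mod 1009 = 754
Option D: s[2]='i'->'f', delta=(6-9)*3^2 mod 1009 = 982, hash=757+982 mod 1009 = 730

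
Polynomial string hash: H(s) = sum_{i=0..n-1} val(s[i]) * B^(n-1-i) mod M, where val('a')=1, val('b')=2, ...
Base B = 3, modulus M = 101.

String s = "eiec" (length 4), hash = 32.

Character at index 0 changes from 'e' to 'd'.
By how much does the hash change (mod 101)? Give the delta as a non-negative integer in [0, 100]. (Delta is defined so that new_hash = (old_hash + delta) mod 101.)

Answer: 74

Derivation:
Delta formula: (val(new) - val(old)) * B^(n-1-k) mod M
  val('d') - val('e') = 4 - 5 = -1
  B^(n-1-k) = 3^3 mod 101 = 27
  Delta = -1 * 27 mod 101 = 74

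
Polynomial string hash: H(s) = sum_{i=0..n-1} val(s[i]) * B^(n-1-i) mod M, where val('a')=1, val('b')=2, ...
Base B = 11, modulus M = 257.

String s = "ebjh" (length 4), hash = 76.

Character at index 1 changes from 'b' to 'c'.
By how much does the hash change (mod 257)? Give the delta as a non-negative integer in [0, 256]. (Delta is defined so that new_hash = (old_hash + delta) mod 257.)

Answer: 121

Derivation:
Delta formula: (val(new) - val(old)) * B^(n-1-k) mod M
  val('c') - val('b') = 3 - 2 = 1
  B^(n-1-k) = 11^2 mod 257 = 121
  Delta = 1 * 121 mod 257 = 121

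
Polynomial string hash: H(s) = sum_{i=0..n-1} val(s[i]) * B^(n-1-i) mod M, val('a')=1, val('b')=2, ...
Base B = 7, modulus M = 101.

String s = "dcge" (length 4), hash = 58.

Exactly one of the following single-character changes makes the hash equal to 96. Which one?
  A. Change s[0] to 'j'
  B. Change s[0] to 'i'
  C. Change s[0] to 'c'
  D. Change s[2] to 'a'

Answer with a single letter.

Option A: s[0]='d'->'j', delta=(10-4)*7^3 mod 101 = 38, hash=58+38 mod 101 = 96 <-- target
Option B: s[0]='d'->'i', delta=(9-4)*7^3 mod 101 = 99, hash=58+99 mod 101 = 56
Option C: s[0]='d'->'c', delta=(3-4)*7^3 mod 101 = 61, hash=58+61 mod 101 = 18
Option D: s[2]='g'->'a', delta=(1-7)*7^1 mod 101 = 59, hash=58+59 mod 101 = 16

Answer: A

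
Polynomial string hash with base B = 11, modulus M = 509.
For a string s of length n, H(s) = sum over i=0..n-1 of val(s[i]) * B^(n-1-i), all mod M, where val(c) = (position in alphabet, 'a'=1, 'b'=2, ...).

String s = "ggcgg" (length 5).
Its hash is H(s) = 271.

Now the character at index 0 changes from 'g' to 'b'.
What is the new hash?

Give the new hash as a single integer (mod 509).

val('g') = 7, val('b') = 2
Position k = 0, exponent = n-1-k = 4
B^4 mod M = 11^4 mod 509 = 389
Delta = (2 - 7) * 389 mod 509 = 91
New hash = (271 + 91) mod 509 = 362

Answer: 362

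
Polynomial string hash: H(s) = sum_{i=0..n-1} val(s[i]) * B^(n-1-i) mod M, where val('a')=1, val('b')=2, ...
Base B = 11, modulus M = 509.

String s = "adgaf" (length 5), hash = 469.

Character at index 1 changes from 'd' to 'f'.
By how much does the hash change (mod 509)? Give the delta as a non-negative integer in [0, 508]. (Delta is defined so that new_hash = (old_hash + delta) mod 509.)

Answer: 117

Derivation:
Delta formula: (val(new) - val(old)) * B^(n-1-k) mod M
  val('f') - val('d') = 6 - 4 = 2
  B^(n-1-k) = 11^3 mod 509 = 313
  Delta = 2 * 313 mod 509 = 117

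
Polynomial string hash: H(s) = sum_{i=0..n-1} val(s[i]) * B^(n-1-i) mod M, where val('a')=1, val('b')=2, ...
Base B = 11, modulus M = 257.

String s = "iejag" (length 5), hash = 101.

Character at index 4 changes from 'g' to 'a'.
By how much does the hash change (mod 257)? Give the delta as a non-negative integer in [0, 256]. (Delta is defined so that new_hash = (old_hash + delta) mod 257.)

Answer: 251

Derivation:
Delta formula: (val(new) - val(old)) * B^(n-1-k) mod M
  val('a') - val('g') = 1 - 7 = -6
  B^(n-1-k) = 11^0 mod 257 = 1
  Delta = -6 * 1 mod 257 = 251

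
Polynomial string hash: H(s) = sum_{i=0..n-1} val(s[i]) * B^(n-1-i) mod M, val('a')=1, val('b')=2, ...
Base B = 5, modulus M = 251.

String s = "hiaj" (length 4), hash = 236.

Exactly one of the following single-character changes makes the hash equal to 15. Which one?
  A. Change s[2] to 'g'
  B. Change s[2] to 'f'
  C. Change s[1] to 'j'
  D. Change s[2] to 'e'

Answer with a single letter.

Option A: s[2]='a'->'g', delta=(7-1)*5^1 mod 251 = 30, hash=236+30 mod 251 = 15 <-- target
Option B: s[2]='a'->'f', delta=(6-1)*5^1 mod 251 = 25, hash=236+25 mod 251 = 10
Option C: s[1]='i'->'j', delta=(10-9)*5^2 mod 251 = 25, hash=236+25 mod 251 = 10
Option D: s[2]='a'->'e', delta=(5-1)*5^1 mod 251 = 20, hash=236+20 mod 251 = 5

Answer: A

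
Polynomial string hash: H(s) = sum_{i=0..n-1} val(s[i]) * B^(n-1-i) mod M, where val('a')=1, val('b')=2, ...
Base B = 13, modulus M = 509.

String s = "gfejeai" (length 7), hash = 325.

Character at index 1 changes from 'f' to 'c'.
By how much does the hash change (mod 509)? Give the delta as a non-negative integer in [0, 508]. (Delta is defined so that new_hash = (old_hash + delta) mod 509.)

Delta formula: (val(new) - val(old)) * B^(n-1-k) mod M
  val('c') - val('f') = 3 - 6 = -3
  B^(n-1-k) = 13^5 mod 509 = 232
  Delta = -3 * 232 mod 509 = 322

Answer: 322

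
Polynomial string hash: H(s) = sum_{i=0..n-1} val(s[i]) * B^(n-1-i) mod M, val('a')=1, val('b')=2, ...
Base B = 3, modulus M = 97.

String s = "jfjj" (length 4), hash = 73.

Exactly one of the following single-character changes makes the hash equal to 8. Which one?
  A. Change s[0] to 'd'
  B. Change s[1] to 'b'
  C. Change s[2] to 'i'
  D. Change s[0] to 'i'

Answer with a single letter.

Answer: A

Derivation:
Option A: s[0]='j'->'d', delta=(4-10)*3^3 mod 97 = 32, hash=73+32 mod 97 = 8 <-- target
Option B: s[1]='f'->'b', delta=(2-6)*3^2 mod 97 = 61, hash=73+61 mod 97 = 37
Option C: s[2]='j'->'i', delta=(9-10)*3^1 mod 97 = 94, hash=73+94 mod 97 = 70
Option D: s[0]='j'->'i', delta=(9-10)*3^3 mod 97 = 70, hash=73+70 mod 97 = 46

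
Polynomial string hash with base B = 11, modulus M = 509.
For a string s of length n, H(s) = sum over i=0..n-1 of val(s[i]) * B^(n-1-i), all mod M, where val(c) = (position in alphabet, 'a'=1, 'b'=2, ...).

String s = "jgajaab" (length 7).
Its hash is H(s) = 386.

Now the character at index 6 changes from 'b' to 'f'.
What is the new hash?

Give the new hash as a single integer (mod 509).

val('b') = 2, val('f') = 6
Position k = 6, exponent = n-1-k = 0
B^0 mod M = 11^0 mod 509 = 1
Delta = (6 - 2) * 1 mod 509 = 4
New hash = (386 + 4) mod 509 = 390

Answer: 390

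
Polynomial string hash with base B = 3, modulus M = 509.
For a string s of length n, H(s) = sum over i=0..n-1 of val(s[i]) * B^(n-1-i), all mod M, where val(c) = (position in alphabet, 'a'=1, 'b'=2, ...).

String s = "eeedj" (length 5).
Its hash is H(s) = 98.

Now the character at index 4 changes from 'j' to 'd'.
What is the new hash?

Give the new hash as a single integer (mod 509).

Answer: 92

Derivation:
val('j') = 10, val('d') = 4
Position k = 4, exponent = n-1-k = 0
B^0 mod M = 3^0 mod 509 = 1
Delta = (4 - 10) * 1 mod 509 = 503
New hash = (98 + 503) mod 509 = 92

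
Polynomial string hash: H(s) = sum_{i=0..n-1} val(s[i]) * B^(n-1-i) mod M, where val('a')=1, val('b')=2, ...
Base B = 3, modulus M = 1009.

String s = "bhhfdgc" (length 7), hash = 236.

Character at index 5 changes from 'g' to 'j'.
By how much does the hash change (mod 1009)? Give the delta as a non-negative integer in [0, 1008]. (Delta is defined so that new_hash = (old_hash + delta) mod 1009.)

Delta formula: (val(new) - val(old)) * B^(n-1-k) mod M
  val('j') - val('g') = 10 - 7 = 3
  B^(n-1-k) = 3^1 mod 1009 = 3
  Delta = 3 * 3 mod 1009 = 9

Answer: 9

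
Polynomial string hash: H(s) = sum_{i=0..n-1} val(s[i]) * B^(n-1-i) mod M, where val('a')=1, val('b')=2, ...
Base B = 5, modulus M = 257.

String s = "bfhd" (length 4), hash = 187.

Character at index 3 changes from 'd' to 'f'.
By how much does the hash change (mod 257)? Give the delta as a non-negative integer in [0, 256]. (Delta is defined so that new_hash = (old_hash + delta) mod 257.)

Answer: 2

Derivation:
Delta formula: (val(new) - val(old)) * B^(n-1-k) mod M
  val('f') - val('d') = 6 - 4 = 2
  B^(n-1-k) = 5^0 mod 257 = 1
  Delta = 2 * 1 mod 257 = 2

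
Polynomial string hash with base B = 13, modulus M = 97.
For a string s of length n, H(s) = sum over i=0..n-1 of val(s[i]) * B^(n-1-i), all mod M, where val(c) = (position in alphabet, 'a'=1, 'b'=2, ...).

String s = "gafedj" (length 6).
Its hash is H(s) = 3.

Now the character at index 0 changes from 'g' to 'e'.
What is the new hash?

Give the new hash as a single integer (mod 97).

Answer: 49

Derivation:
val('g') = 7, val('e') = 5
Position k = 0, exponent = n-1-k = 5
B^5 mod M = 13^5 mod 97 = 74
Delta = (5 - 7) * 74 mod 97 = 46
New hash = (3 + 46) mod 97 = 49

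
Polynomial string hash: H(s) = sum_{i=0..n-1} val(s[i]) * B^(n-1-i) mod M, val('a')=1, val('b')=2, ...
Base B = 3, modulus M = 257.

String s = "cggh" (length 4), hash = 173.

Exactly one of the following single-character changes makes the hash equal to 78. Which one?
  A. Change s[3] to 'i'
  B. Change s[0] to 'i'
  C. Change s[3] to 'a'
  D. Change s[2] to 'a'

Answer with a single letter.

Answer: B

Derivation:
Option A: s[3]='h'->'i', delta=(9-8)*3^0 mod 257 = 1, hash=173+1 mod 257 = 174
Option B: s[0]='c'->'i', delta=(9-3)*3^3 mod 257 = 162, hash=173+162 mod 257 = 78 <-- target
Option C: s[3]='h'->'a', delta=(1-8)*3^0 mod 257 = 250, hash=173+250 mod 257 = 166
Option D: s[2]='g'->'a', delta=(1-7)*3^1 mod 257 = 239, hash=173+239 mod 257 = 155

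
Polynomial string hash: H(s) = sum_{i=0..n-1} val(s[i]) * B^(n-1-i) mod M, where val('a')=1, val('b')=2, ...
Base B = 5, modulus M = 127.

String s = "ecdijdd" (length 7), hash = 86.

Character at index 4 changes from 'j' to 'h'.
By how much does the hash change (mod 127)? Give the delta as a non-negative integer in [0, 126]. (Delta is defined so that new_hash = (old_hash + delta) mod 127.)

Delta formula: (val(new) - val(old)) * B^(n-1-k) mod M
  val('h') - val('j') = 8 - 10 = -2
  B^(n-1-k) = 5^2 mod 127 = 25
  Delta = -2 * 25 mod 127 = 77

Answer: 77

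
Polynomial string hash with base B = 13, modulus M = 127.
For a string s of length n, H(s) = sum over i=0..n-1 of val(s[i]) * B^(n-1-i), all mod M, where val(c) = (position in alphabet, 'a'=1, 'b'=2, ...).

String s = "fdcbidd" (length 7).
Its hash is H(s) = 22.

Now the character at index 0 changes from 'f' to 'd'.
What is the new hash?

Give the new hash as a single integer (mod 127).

val('f') = 6, val('d') = 4
Position k = 0, exponent = n-1-k = 6
B^6 mod M = 13^6 mod 127 = 47
Delta = (4 - 6) * 47 mod 127 = 33
New hash = (22 + 33) mod 127 = 55

Answer: 55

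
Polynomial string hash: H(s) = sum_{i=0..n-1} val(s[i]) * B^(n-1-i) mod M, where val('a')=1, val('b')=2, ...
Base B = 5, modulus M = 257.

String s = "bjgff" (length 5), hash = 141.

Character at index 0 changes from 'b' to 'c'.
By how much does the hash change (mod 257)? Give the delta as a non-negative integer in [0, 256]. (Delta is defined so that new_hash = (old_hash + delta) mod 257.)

Answer: 111

Derivation:
Delta formula: (val(new) - val(old)) * B^(n-1-k) mod M
  val('c') - val('b') = 3 - 2 = 1
  B^(n-1-k) = 5^4 mod 257 = 111
  Delta = 1 * 111 mod 257 = 111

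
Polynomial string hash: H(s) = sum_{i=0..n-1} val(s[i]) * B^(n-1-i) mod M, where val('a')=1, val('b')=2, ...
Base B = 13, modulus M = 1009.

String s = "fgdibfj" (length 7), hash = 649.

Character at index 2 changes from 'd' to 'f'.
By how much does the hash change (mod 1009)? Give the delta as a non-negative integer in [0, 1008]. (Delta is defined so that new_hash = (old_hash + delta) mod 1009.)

Delta formula: (val(new) - val(old)) * B^(n-1-k) mod M
  val('f') - val('d') = 6 - 4 = 2
  B^(n-1-k) = 13^4 mod 1009 = 309
  Delta = 2 * 309 mod 1009 = 618

Answer: 618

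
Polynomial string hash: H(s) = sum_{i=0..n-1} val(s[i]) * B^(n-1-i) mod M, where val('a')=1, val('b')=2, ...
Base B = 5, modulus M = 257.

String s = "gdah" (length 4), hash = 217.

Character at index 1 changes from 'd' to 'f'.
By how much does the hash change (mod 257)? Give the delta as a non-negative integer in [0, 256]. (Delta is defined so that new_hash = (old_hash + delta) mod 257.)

Delta formula: (val(new) - val(old)) * B^(n-1-k) mod M
  val('f') - val('d') = 6 - 4 = 2
  B^(n-1-k) = 5^2 mod 257 = 25
  Delta = 2 * 25 mod 257 = 50

Answer: 50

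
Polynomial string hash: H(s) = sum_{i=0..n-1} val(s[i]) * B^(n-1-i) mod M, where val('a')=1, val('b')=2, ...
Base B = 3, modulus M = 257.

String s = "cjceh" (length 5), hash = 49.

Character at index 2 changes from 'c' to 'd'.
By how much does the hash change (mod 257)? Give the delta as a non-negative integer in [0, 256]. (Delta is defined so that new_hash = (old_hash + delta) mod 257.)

Delta formula: (val(new) - val(old)) * B^(n-1-k) mod M
  val('d') - val('c') = 4 - 3 = 1
  B^(n-1-k) = 3^2 mod 257 = 9
  Delta = 1 * 9 mod 257 = 9

Answer: 9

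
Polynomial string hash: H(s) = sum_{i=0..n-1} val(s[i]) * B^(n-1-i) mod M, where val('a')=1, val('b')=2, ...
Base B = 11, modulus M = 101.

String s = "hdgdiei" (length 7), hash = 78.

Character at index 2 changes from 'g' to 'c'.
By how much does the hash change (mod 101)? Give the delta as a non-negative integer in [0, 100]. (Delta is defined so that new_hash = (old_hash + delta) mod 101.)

Delta formula: (val(new) - val(old)) * B^(n-1-k) mod M
  val('c') - val('g') = 3 - 7 = -4
  B^(n-1-k) = 11^4 mod 101 = 97
  Delta = -4 * 97 mod 101 = 16

Answer: 16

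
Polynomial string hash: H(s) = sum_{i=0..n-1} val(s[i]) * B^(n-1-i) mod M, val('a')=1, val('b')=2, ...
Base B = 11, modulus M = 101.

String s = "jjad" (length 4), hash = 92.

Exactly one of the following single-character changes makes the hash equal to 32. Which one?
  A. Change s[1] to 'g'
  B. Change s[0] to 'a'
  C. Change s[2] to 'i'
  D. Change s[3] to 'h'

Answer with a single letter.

Answer: A

Derivation:
Option A: s[1]='j'->'g', delta=(7-10)*11^2 mod 101 = 41, hash=92+41 mod 101 = 32 <-- target
Option B: s[0]='j'->'a', delta=(1-10)*11^3 mod 101 = 40, hash=92+40 mod 101 = 31
Option C: s[2]='a'->'i', delta=(9-1)*11^1 mod 101 = 88, hash=92+88 mod 101 = 79
Option D: s[3]='d'->'h', delta=(8-4)*11^0 mod 101 = 4, hash=92+4 mod 101 = 96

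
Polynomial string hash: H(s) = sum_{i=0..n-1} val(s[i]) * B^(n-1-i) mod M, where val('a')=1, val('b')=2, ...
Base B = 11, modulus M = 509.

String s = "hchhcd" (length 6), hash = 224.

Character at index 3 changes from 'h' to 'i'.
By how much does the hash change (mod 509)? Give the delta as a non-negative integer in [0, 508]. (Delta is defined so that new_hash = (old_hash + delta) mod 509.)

Answer: 121

Derivation:
Delta formula: (val(new) - val(old)) * B^(n-1-k) mod M
  val('i') - val('h') = 9 - 8 = 1
  B^(n-1-k) = 11^2 mod 509 = 121
  Delta = 1 * 121 mod 509 = 121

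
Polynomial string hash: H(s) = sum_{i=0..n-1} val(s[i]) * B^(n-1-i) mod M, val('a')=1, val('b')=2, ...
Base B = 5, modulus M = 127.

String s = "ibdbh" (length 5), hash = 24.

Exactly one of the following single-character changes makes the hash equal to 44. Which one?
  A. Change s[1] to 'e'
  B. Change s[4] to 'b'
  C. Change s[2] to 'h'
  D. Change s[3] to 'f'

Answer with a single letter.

Option A: s[1]='b'->'e', delta=(5-2)*5^3 mod 127 = 121, hash=24+121 mod 127 = 18
Option B: s[4]='h'->'b', delta=(2-8)*5^0 mod 127 = 121, hash=24+121 mod 127 = 18
Option C: s[2]='d'->'h', delta=(8-4)*5^2 mod 127 = 100, hash=24+100 mod 127 = 124
Option D: s[3]='b'->'f', delta=(6-2)*5^1 mod 127 = 20, hash=24+20 mod 127 = 44 <-- target

Answer: D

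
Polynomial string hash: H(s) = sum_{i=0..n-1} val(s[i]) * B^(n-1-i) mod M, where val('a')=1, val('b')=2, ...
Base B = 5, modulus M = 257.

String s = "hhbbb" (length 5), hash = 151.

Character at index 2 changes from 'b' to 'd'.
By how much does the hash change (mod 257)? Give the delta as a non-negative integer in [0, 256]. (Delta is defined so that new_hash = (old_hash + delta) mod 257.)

Answer: 50

Derivation:
Delta formula: (val(new) - val(old)) * B^(n-1-k) mod M
  val('d') - val('b') = 4 - 2 = 2
  B^(n-1-k) = 5^2 mod 257 = 25
  Delta = 2 * 25 mod 257 = 50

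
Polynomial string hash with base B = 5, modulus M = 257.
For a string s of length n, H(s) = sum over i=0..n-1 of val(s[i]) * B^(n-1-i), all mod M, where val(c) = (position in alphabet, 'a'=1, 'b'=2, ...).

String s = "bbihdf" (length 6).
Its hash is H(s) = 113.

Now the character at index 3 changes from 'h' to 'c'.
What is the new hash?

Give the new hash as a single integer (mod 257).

val('h') = 8, val('c') = 3
Position k = 3, exponent = n-1-k = 2
B^2 mod M = 5^2 mod 257 = 25
Delta = (3 - 8) * 25 mod 257 = 132
New hash = (113 + 132) mod 257 = 245

Answer: 245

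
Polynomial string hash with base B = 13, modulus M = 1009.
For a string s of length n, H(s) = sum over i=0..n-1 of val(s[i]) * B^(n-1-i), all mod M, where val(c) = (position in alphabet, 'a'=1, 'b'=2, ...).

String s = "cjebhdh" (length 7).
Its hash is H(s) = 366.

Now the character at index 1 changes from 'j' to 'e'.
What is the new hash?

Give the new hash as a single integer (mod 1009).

Answer: 461

Derivation:
val('j') = 10, val('e') = 5
Position k = 1, exponent = n-1-k = 5
B^5 mod M = 13^5 mod 1009 = 990
Delta = (5 - 10) * 990 mod 1009 = 95
New hash = (366 + 95) mod 1009 = 461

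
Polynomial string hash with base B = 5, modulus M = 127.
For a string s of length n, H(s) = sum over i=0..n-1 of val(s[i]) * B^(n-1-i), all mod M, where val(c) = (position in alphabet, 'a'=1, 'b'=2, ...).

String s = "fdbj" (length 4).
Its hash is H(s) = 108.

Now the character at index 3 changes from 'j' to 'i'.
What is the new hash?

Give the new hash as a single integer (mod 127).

val('j') = 10, val('i') = 9
Position k = 3, exponent = n-1-k = 0
B^0 mod M = 5^0 mod 127 = 1
Delta = (9 - 10) * 1 mod 127 = 126
New hash = (108 + 126) mod 127 = 107

Answer: 107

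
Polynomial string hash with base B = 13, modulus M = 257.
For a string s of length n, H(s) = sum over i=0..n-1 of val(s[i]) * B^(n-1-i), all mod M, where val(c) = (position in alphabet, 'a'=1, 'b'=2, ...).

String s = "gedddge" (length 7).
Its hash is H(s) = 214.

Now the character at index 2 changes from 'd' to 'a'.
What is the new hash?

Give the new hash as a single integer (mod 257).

Answer: 112

Derivation:
val('d') = 4, val('a') = 1
Position k = 2, exponent = n-1-k = 4
B^4 mod M = 13^4 mod 257 = 34
Delta = (1 - 4) * 34 mod 257 = 155
New hash = (214 + 155) mod 257 = 112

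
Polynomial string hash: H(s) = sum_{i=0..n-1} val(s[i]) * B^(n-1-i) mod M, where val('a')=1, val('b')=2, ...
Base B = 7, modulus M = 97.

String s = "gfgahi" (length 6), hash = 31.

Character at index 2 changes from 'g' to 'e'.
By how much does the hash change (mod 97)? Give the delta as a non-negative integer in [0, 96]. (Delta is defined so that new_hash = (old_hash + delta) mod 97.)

Answer: 90

Derivation:
Delta formula: (val(new) - val(old)) * B^(n-1-k) mod M
  val('e') - val('g') = 5 - 7 = -2
  B^(n-1-k) = 7^3 mod 97 = 52
  Delta = -2 * 52 mod 97 = 90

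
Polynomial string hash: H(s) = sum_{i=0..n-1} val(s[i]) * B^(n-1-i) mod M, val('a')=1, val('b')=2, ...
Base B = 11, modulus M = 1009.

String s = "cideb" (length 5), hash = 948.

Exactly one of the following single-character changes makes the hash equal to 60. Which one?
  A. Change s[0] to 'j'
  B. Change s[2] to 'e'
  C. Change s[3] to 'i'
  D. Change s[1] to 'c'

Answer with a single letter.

Answer: B

Derivation:
Option A: s[0]='c'->'j', delta=(10-3)*11^4 mod 1009 = 578, hash=948+578 mod 1009 = 517
Option B: s[2]='d'->'e', delta=(5-4)*11^2 mod 1009 = 121, hash=948+121 mod 1009 = 60 <-- target
Option C: s[3]='e'->'i', delta=(9-5)*11^1 mod 1009 = 44, hash=948+44 mod 1009 = 992
Option D: s[1]='i'->'c', delta=(3-9)*11^3 mod 1009 = 86, hash=948+86 mod 1009 = 25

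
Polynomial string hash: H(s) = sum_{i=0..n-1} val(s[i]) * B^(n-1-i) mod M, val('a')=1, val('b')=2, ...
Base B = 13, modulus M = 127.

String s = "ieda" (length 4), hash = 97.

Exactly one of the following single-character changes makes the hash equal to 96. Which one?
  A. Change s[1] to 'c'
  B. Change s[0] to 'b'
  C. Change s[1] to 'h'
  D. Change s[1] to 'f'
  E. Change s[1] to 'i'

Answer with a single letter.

Option A: s[1]='e'->'c', delta=(3-5)*13^2 mod 127 = 43, hash=97+43 mod 127 = 13
Option B: s[0]='i'->'b', delta=(2-9)*13^3 mod 127 = 115, hash=97+115 mod 127 = 85
Option C: s[1]='e'->'h', delta=(8-5)*13^2 mod 127 = 126, hash=97+126 mod 127 = 96 <-- target
Option D: s[1]='e'->'f', delta=(6-5)*13^2 mod 127 = 42, hash=97+42 mod 127 = 12
Option E: s[1]='e'->'i', delta=(9-5)*13^2 mod 127 = 41, hash=97+41 mod 127 = 11

Answer: C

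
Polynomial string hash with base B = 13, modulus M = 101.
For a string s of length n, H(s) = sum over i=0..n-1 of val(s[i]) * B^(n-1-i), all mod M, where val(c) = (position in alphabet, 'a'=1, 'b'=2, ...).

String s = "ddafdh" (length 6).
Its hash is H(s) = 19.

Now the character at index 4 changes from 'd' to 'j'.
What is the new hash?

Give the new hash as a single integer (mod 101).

Answer: 97

Derivation:
val('d') = 4, val('j') = 10
Position k = 4, exponent = n-1-k = 1
B^1 mod M = 13^1 mod 101 = 13
Delta = (10 - 4) * 13 mod 101 = 78
New hash = (19 + 78) mod 101 = 97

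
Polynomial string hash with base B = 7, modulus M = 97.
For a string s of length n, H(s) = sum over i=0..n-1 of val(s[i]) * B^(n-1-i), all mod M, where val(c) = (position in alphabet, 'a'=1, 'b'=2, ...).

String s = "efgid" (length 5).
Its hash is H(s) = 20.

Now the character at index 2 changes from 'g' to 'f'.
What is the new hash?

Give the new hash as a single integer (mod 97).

val('g') = 7, val('f') = 6
Position k = 2, exponent = n-1-k = 2
B^2 mod M = 7^2 mod 97 = 49
Delta = (6 - 7) * 49 mod 97 = 48
New hash = (20 + 48) mod 97 = 68

Answer: 68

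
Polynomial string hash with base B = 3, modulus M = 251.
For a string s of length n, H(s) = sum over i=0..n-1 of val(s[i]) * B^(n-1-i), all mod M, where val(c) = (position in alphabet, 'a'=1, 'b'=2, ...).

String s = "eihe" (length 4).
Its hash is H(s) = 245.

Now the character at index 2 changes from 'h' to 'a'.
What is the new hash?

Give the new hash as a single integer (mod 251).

val('h') = 8, val('a') = 1
Position k = 2, exponent = n-1-k = 1
B^1 mod M = 3^1 mod 251 = 3
Delta = (1 - 8) * 3 mod 251 = 230
New hash = (245 + 230) mod 251 = 224

Answer: 224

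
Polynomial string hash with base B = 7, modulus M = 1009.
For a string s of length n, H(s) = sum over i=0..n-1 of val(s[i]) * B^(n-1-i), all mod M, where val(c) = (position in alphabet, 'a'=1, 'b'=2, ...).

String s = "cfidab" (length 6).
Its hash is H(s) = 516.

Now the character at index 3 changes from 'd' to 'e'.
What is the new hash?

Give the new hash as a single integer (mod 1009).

val('d') = 4, val('e') = 5
Position k = 3, exponent = n-1-k = 2
B^2 mod M = 7^2 mod 1009 = 49
Delta = (5 - 4) * 49 mod 1009 = 49
New hash = (516 + 49) mod 1009 = 565

Answer: 565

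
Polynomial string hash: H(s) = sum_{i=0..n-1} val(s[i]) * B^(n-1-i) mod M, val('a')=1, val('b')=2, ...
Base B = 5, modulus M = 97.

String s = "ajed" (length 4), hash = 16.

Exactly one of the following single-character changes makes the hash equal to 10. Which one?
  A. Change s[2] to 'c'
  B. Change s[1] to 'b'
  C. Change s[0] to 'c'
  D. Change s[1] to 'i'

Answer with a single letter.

Option A: s[2]='e'->'c', delta=(3-5)*5^1 mod 97 = 87, hash=16+87 mod 97 = 6
Option B: s[1]='j'->'b', delta=(2-10)*5^2 mod 97 = 91, hash=16+91 mod 97 = 10 <-- target
Option C: s[0]='a'->'c', delta=(3-1)*5^3 mod 97 = 56, hash=16+56 mod 97 = 72
Option D: s[1]='j'->'i', delta=(9-10)*5^2 mod 97 = 72, hash=16+72 mod 97 = 88

Answer: B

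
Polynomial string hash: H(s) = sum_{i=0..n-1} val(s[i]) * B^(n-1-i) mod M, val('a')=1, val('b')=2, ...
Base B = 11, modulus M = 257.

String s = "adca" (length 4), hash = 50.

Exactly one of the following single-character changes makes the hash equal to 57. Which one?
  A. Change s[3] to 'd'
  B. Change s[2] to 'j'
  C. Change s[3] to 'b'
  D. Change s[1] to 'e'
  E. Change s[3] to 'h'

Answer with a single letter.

Answer: E

Derivation:
Option A: s[3]='a'->'d', delta=(4-1)*11^0 mod 257 = 3, hash=50+3 mod 257 = 53
Option B: s[2]='c'->'j', delta=(10-3)*11^1 mod 257 = 77, hash=50+77 mod 257 = 127
Option C: s[3]='a'->'b', delta=(2-1)*11^0 mod 257 = 1, hash=50+1 mod 257 = 51
Option D: s[1]='d'->'e', delta=(5-4)*11^2 mod 257 = 121, hash=50+121 mod 257 = 171
Option E: s[3]='a'->'h', delta=(8-1)*11^0 mod 257 = 7, hash=50+7 mod 257 = 57 <-- target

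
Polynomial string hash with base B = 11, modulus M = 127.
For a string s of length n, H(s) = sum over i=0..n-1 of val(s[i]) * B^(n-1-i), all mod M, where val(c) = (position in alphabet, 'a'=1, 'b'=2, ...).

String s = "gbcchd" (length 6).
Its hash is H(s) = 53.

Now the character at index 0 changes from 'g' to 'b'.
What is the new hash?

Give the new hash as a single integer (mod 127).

Answer: 105

Derivation:
val('g') = 7, val('b') = 2
Position k = 0, exponent = n-1-k = 5
B^5 mod M = 11^5 mod 127 = 15
Delta = (2 - 7) * 15 mod 127 = 52
New hash = (53 + 52) mod 127 = 105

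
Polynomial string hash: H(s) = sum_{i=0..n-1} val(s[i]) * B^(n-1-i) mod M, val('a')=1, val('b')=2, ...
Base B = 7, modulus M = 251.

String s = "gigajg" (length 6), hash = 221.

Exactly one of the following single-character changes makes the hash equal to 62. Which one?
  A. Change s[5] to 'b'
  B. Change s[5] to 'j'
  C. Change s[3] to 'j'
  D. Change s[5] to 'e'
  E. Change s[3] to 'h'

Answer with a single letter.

Option A: s[5]='g'->'b', delta=(2-7)*7^0 mod 251 = 246, hash=221+246 mod 251 = 216
Option B: s[5]='g'->'j', delta=(10-7)*7^0 mod 251 = 3, hash=221+3 mod 251 = 224
Option C: s[3]='a'->'j', delta=(10-1)*7^2 mod 251 = 190, hash=221+190 mod 251 = 160
Option D: s[5]='g'->'e', delta=(5-7)*7^0 mod 251 = 249, hash=221+249 mod 251 = 219
Option E: s[3]='a'->'h', delta=(8-1)*7^2 mod 251 = 92, hash=221+92 mod 251 = 62 <-- target

Answer: E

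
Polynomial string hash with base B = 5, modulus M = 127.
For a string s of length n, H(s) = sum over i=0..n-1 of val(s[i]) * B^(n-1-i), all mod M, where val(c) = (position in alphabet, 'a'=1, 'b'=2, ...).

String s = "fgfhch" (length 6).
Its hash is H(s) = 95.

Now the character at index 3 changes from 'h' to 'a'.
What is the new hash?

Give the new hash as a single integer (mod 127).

Answer: 47

Derivation:
val('h') = 8, val('a') = 1
Position k = 3, exponent = n-1-k = 2
B^2 mod M = 5^2 mod 127 = 25
Delta = (1 - 8) * 25 mod 127 = 79
New hash = (95 + 79) mod 127 = 47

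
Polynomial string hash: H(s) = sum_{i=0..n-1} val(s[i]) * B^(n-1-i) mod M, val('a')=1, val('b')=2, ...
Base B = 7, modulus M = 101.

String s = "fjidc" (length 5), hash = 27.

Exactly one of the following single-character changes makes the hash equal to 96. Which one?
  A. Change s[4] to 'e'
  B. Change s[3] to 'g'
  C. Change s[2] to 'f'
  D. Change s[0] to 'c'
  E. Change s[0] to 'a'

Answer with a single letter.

Option A: s[4]='c'->'e', delta=(5-3)*7^0 mod 101 = 2, hash=27+2 mod 101 = 29
Option B: s[3]='d'->'g', delta=(7-4)*7^1 mod 101 = 21, hash=27+21 mod 101 = 48
Option C: s[2]='i'->'f', delta=(6-9)*7^2 mod 101 = 55, hash=27+55 mod 101 = 82
Option D: s[0]='f'->'c', delta=(3-6)*7^4 mod 101 = 69, hash=27+69 mod 101 = 96 <-- target
Option E: s[0]='f'->'a', delta=(1-6)*7^4 mod 101 = 14, hash=27+14 mod 101 = 41

Answer: D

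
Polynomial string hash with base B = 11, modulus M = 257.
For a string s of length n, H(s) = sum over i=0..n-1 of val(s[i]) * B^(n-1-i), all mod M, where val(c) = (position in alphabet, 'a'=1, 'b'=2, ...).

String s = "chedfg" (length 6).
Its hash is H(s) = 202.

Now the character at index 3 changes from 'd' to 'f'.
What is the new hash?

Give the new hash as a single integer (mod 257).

Answer: 187

Derivation:
val('d') = 4, val('f') = 6
Position k = 3, exponent = n-1-k = 2
B^2 mod M = 11^2 mod 257 = 121
Delta = (6 - 4) * 121 mod 257 = 242
New hash = (202 + 242) mod 257 = 187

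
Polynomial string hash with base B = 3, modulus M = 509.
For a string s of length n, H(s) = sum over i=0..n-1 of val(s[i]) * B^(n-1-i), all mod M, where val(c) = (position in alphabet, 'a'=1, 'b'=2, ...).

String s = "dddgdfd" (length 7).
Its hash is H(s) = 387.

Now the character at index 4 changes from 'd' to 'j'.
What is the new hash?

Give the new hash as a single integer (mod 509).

val('d') = 4, val('j') = 10
Position k = 4, exponent = n-1-k = 2
B^2 mod M = 3^2 mod 509 = 9
Delta = (10 - 4) * 9 mod 509 = 54
New hash = (387 + 54) mod 509 = 441

Answer: 441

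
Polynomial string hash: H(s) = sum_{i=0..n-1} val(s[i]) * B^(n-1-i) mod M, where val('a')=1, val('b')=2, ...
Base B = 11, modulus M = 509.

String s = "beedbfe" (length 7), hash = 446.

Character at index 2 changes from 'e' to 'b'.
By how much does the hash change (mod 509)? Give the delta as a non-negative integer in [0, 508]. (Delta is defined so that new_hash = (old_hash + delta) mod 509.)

Delta formula: (val(new) - val(old)) * B^(n-1-k) mod M
  val('b') - val('e') = 2 - 5 = -3
  B^(n-1-k) = 11^4 mod 509 = 389
  Delta = -3 * 389 mod 509 = 360

Answer: 360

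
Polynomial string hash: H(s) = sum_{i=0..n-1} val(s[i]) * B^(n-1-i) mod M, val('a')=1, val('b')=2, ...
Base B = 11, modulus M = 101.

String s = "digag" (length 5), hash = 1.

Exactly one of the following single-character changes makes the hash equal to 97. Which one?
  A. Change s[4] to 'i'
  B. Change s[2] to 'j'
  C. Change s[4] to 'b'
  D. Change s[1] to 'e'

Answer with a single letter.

Option A: s[4]='g'->'i', delta=(9-7)*11^0 mod 101 = 2, hash=1+2 mod 101 = 3
Option B: s[2]='g'->'j', delta=(10-7)*11^2 mod 101 = 60, hash=1+60 mod 101 = 61
Option C: s[4]='g'->'b', delta=(2-7)*11^0 mod 101 = 96, hash=1+96 mod 101 = 97 <-- target
Option D: s[1]='i'->'e', delta=(5-9)*11^3 mod 101 = 29, hash=1+29 mod 101 = 30

Answer: C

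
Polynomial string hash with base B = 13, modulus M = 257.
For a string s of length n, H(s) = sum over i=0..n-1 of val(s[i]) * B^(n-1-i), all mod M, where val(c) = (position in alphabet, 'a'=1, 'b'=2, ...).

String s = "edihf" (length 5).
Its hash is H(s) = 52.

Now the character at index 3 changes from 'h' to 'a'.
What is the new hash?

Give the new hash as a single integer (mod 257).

val('h') = 8, val('a') = 1
Position k = 3, exponent = n-1-k = 1
B^1 mod M = 13^1 mod 257 = 13
Delta = (1 - 8) * 13 mod 257 = 166
New hash = (52 + 166) mod 257 = 218

Answer: 218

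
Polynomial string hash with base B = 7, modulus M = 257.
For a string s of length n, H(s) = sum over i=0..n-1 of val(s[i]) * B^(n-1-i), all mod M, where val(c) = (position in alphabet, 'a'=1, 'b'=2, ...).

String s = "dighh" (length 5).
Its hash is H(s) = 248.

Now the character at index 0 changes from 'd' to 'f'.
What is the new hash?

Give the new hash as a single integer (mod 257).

Answer: 167

Derivation:
val('d') = 4, val('f') = 6
Position k = 0, exponent = n-1-k = 4
B^4 mod M = 7^4 mod 257 = 88
Delta = (6 - 4) * 88 mod 257 = 176
New hash = (248 + 176) mod 257 = 167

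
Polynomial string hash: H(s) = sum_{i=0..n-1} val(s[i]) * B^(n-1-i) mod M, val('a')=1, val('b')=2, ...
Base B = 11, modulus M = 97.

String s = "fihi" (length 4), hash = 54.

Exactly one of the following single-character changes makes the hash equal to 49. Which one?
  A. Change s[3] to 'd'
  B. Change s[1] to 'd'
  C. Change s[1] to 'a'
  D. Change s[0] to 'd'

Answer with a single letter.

Answer: A

Derivation:
Option A: s[3]='i'->'d', delta=(4-9)*11^0 mod 97 = 92, hash=54+92 mod 97 = 49 <-- target
Option B: s[1]='i'->'d', delta=(4-9)*11^2 mod 97 = 74, hash=54+74 mod 97 = 31
Option C: s[1]='i'->'a', delta=(1-9)*11^2 mod 97 = 2, hash=54+2 mod 97 = 56
Option D: s[0]='f'->'d', delta=(4-6)*11^3 mod 97 = 54, hash=54+54 mod 97 = 11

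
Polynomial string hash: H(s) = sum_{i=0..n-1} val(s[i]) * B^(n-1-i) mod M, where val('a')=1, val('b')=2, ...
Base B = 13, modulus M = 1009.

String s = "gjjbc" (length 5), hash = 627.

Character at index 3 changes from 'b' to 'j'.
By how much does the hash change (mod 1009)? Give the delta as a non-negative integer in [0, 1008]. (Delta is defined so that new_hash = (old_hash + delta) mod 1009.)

Delta formula: (val(new) - val(old)) * B^(n-1-k) mod M
  val('j') - val('b') = 10 - 2 = 8
  B^(n-1-k) = 13^1 mod 1009 = 13
  Delta = 8 * 13 mod 1009 = 104

Answer: 104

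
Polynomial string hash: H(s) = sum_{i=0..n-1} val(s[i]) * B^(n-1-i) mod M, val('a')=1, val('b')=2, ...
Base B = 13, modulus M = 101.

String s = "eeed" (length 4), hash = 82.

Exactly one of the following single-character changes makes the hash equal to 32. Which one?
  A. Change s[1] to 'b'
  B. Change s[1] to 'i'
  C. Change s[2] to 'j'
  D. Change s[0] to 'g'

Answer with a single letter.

Option A: s[1]='e'->'b', delta=(2-5)*13^2 mod 101 = 99, hash=82+99 mod 101 = 80
Option B: s[1]='e'->'i', delta=(9-5)*13^2 mod 101 = 70, hash=82+70 mod 101 = 51
Option C: s[2]='e'->'j', delta=(10-5)*13^1 mod 101 = 65, hash=82+65 mod 101 = 46
Option D: s[0]='e'->'g', delta=(7-5)*13^3 mod 101 = 51, hash=82+51 mod 101 = 32 <-- target

Answer: D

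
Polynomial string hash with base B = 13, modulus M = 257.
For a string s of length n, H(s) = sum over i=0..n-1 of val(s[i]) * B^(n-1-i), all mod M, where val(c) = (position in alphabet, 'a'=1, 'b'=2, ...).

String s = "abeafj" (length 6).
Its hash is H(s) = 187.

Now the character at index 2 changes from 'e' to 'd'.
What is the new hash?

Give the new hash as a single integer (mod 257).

val('e') = 5, val('d') = 4
Position k = 2, exponent = n-1-k = 3
B^3 mod M = 13^3 mod 257 = 141
Delta = (4 - 5) * 141 mod 257 = 116
New hash = (187 + 116) mod 257 = 46

Answer: 46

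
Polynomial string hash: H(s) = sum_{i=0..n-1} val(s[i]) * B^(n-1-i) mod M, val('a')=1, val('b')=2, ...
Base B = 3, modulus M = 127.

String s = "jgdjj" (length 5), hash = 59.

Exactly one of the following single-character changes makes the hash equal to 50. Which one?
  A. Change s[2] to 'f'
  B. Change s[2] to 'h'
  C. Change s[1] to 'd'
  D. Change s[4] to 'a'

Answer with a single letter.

Option A: s[2]='d'->'f', delta=(6-4)*3^2 mod 127 = 18, hash=59+18 mod 127 = 77
Option B: s[2]='d'->'h', delta=(8-4)*3^2 mod 127 = 36, hash=59+36 mod 127 = 95
Option C: s[1]='g'->'d', delta=(4-7)*3^3 mod 127 = 46, hash=59+46 mod 127 = 105
Option D: s[4]='j'->'a', delta=(1-10)*3^0 mod 127 = 118, hash=59+118 mod 127 = 50 <-- target

Answer: D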